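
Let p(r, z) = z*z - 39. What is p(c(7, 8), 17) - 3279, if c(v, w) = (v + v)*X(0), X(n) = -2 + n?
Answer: -3029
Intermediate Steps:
c(v, w) = -4*v (c(v, w) = (v + v)*(-2 + 0) = (2*v)*(-2) = -4*v)
p(r, z) = -39 + z² (p(r, z) = z² - 39 = -39 + z²)
p(c(7, 8), 17) - 3279 = (-39 + 17²) - 3279 = (-39 + 289) - 3279 = 250 - 3279 = -3029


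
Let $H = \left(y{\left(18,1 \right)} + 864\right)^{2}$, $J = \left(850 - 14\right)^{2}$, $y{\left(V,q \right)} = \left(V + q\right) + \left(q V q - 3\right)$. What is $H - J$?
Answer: $107508$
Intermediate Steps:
$y{\left(V,q \right)} = -3 + V + q + V q^{2}$ ($y{\left(V,q \right)} = \left(V + q\right) + \left(V q q - 3\right) = \left(V + q\right) + \left(V q^{2} - 3\right) = \left(V + q\right) + \left(-3 + V q^{2}\right) = -3 + V + q + V q^{2}$)
$J = 698896$ ($J = 836^{2} = 698896$)
$H = 806404$ ($H = \left(\left(-3 + 18 + 1 + 18 \cdot 1^{2}\right) + 864\right)^{2} = \left(\left(-3 + 18 + 1 + 18 \cdot 1\right) + 864\right)^{2} = \left(\left(-3 + 18 + 1 + 18\right) + 864\right)^{2} = \left(34 + 864\right)^{2} = 898^{2} = 806404$)
$H - J = 806404 - 698896 = 107508$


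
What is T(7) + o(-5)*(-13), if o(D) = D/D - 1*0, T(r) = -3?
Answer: -16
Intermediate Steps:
o(D) = 1 (o(D) = 1 + 0 = 1)
T(7) + o(-5)*(-13) = -3 + 1*(-13) = -3 - 13 = -16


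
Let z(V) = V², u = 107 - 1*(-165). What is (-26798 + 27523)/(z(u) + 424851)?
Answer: 145/99767 ≈ 0.0014534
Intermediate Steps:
u = 272 (u = 107 + 165 = 272)
(-26798 + 27523)/(z(u) + 424851) = (-26798 + 27523)/(272² + 424851) = 725/(73984 + 424851) = 725/498835 = 725*(1/498835) = 145/99767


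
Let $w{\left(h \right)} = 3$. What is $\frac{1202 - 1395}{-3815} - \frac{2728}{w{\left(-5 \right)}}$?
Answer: $- \frac{10406741}{11445} \approx -909.28$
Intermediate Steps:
$\frac{1202 - 1395}{-3815} - \frac{2728}{w{\left(-5 \right)}} = \frac{1202 - 1395}{-3815} - \frac{2728}{3} = \left(1202 - 1395\right) \left(- \frac{1}{3815}\right) - \frac{2728}{3} = \left(-193\right) \left(- \frac{1}{3815}\right) - \frac{2728}{3} = \frac{193}{3815} - \frac{2728}{3} = - \frac{10406741}{11445}$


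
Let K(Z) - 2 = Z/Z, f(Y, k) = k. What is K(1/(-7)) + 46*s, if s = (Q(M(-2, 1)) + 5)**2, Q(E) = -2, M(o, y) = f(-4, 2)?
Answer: 417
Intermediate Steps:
M(o, y) = 2
K(Z) = 3 (K(Z) = 2 + Z/Z = 2 + 1 = 3)
s = 9 (s = (-2 + 5)**2 = 3**2 = 9)
K(1/(-7)) + 46*s = 3 + 46*9 = 3 + 414 = 417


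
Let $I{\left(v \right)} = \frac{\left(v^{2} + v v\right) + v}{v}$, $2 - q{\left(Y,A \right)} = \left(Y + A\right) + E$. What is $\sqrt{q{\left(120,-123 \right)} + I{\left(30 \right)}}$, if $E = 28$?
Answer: $\sqrt{38} \approx 6.1644$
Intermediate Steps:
$q{\left(Y,A \right)} = -26 - A - Y$ ($q{\left(Y,A \right)} = 2 - \left(\left(Y + A\right) + 28\right) = 2 - \left(\left(A + Y\right) + 28\right) = 2 - \left(28 + A + Y\right) = -26 - A - Y$)
$I{\left(v \right)} = \frac{v + 2 v^{2}}{v}$ ($I{\left(v \right)} = \frac{\left(v^{2} + v^{2}\right) + v}{v} = \frac{2 v^{2} + v}{v} = \frac{v + 2 v^{2}}{v}$)
$\sqrt{q{\left(120,-123 \right)} + I{\left(30 \right)}} = \sqrt{\left(-26 - -123 - 120\right) + \left(1 + 2 \cdot 30\right)} = \sqrt{\left(-26 + 123 - 120\right) + \left(1 + 60\right)} = \sqrt{-23 + 61} = \sqrt{38}$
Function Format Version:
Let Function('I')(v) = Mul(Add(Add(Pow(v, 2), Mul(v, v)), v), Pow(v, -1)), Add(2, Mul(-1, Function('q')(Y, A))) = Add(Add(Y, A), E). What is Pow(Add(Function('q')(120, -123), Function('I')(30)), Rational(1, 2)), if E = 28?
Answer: Pow(38, Rational(1, 2)) ≈ 6.1644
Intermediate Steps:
Function('q')(Y, A) = Add(-26, Mul(-1, A), Mul(-1, Y)) (Function('q')(Y, A) = Add(2, Mul(-1, Add(Add(Y, A), 28))) = Add(2, Mul(-1, Add(Add(A, Y), 28))) = Add(2, Mul(-1, Add(28, A, Y))) = Add(2, Add(-28, Mul(-1, A), Mul(-1, Y))) = Add(-26, Mul(-1, A), Mul(-1, Y)))
Function('I')(v) = Mul(Pow(v, -1), Add(v, Mul(2, Pow(v, 2)))) (Function('I')(v) = Mul(Add(Add(Pow(v, 2), Pow(v, 2)), v), Pow(v, -1)) = Mul(Add(Mul(2, Pow(v, 2)), v), Pow(v, -1)) = Mul(Add(v, Mul(2, Pow(v, 2))), Pow(v, -1)) = Mul(Pow(v, -1), Add(v, Mul(2, Pow(v, 2)))))
Pow(Add(Function('q')(120, -123), Function('I')(30)), Rational(1, 2)) = Pow(Add(Add(-26, Mul(-1, -123), Mul(-1, 120)), Add(1, Mul(2, 30))), Rational(1, 2)) = Pow(Add(Add(-26, 123, -120), Add(1, 60)), Rational(1, 2)) = Pow(Add(-23, 61), Rational(1, 2)) = Pow(38, Rational(1, 2))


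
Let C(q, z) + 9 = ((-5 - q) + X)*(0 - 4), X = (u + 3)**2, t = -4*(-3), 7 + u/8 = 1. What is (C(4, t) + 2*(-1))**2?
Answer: 65205625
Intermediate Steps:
u = -48 (u = -56 + 8*1 = -56 + 8 = -48)
t = 12
X = 2025 (X = (-48 + 3)**2 = (-45)**2 = 2025)
C(q, z) = -8089 + 4*q (C(q, z) = -9 + ((-5 - q) + 2025)*(0 - 4) = -9 + (2020 - q)*(-4) = -9 + (-8080 + 4*q) = -8089 + 4*q)
(C(4, t) + 2*(-1))**2 = ((-8089 + 4*4) + 2*(-1))**2 = ((-8089 + 16) - 2)**2 = (-8073 - 2)**2 = (-8075)**2 = 65205625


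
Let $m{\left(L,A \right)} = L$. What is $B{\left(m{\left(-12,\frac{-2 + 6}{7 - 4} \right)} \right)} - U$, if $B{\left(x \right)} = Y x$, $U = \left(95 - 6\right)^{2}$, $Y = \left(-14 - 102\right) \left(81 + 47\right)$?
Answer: $170255$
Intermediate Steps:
$Y = -14848$ ($Y = \left(-116\right) 128 = -14848$)
$U = 7921$ ($U = 89^{2} = 7921$)
$B{\left(x \right)} = - 14848 x$
$B{\left(m{\left(-12,\frac{-2 + 6}{7 - 4} \right)} \right)} - U = \left(-14848\right) \left(-12\right) - 7921 = 178176 - 7921 = 170255$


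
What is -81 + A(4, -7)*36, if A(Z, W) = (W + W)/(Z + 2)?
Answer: -165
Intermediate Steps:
A(Z, W) = 2*W/(2 + Z) (A(Z, W) = (2*W)/(2 + Z) = 2*W/(2 + Z))
-81 + A(4, -7)*36 = -81 + (2*(-7)/(2 + 4))*36 = -81 + (2*(-7)/6)*36 = -81 + (2*(-7)*(1/6))*36 = -81 - 7/3*36 = -81 - 84 = -165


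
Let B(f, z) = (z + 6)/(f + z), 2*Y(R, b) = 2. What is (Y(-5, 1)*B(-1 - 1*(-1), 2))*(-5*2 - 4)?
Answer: -56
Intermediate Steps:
Y(R, b) = 1 (Y(R, b) = (½)*2 = 1)
B(f, z) = (6 + z)/(f + z)
(Y(-5, 1)*B(-1 - 1*(-1), 2))*(-5*2 - 4) = (1*((6 + 2)/((-1 - 1*(-1)) + 2)))*(-5*2 - 4) = (1*(8/((-1 + 1) + 2)))*(-10 - 4) = (1*(8/(0 + 2)))*(-14) = (1*(8/2))*(-14) = (1*((½)*8))*(-14) = (1*4)*(-14) = 4*(-14) = -56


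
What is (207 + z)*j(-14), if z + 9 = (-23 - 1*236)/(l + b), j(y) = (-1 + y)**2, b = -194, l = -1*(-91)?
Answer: 4646925/103 ≈ 45116.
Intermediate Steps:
l = 91
z = -668/103 (z = -9 + (-23 - 1*236)/(91 - 194) = -9 + (-23 - 236)/(-103) = -9 - 259*(-1/103) = -9 + 259/103 = -668/103 ≈ -6.4854)
(207 + z)*j(-14) = (207 - 668/103)*(-1 - 14)**2 = (20653/103)*(-15)**2 = (20653/103)*225 = 4646925/103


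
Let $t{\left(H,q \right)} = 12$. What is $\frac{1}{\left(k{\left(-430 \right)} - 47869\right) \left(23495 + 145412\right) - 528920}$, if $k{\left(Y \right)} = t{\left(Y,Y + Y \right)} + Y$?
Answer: $- \frac{1}{8156541229} \approx -1.226 \cdot 10^{-10}$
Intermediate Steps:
$k{\left(Y \right)} = 12 + Y$
$\frac{1}{\left(k{\left(-430 \right)} - 47869\right) \left(23495 + 145412\right) - 528920} = \frac{1}{\left(\left(12 - 430\right) - 47869\right) \left(23495 + 145412\right) - 528920} = \frac{1}{\left(-418 - 47869\right) 168907 - 528920} = \frac{1}{\left(-48287\right) 168907 - 528920} = \frac{1}{-8156012309 - 528920} = \frac{1}{-8156541229} = - \frac{1}{8156541229}$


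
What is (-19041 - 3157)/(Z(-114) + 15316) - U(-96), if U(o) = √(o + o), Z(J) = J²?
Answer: -11099/14156 - 8*I*√3 ≈ -0.78405 - 13.856*I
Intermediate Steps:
U(o) = √2*√o (U(o) = √(2*o) = √2*√o)
(-19041 - 3157)/(Z(-114) + 15316) - U(-96) = (-19041 - 3157)/((-114)² + 15316) - √2*√(-96) = -22198/(12996 + 15316) - √2*4*I*√6 = -22198/28312 - 8*I*√3 = -22198*1/28312 - 8*I*√3 = -11099/14156 - 8*I*√3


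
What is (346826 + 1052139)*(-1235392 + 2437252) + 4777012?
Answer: 1681364851912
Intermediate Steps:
(346826 + 1052139)*(-1235392 + 2437252) + 4777012 = 1398965*1201860 + 4777012 = 1681360074900 + 4777012 = 1681364851912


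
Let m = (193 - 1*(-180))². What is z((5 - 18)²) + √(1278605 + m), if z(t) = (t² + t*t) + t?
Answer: 57291 + 3*√157526 ≈ 58482.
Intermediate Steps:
m = 139129 (m = (193 + 180)² = 373² = 139129)
z(t) = t + 2*t² (z(t) = (t² + t²) + t = 2*t² + t = t + 2*t²)
z((5 - 18)²) + √(1278605 + m) = (5 - 18)²*(1 + 2*(5 - 18)²) + √(1278605 + 139129) = (-13)²*(1 + 2*(-13)²) + √1417734 = 169*(1 + 2*169) + 3*√157526 = 169*(1 + 338) + 3*√157526 = 169*339 + 3*√157526 = 57291 + 3*√157526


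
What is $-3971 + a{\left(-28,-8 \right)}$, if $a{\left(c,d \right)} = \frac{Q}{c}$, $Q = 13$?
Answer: $- \frac{111201}{28} \approx -3971.5$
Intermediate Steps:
$a{\left(c,d \right)} = \frac{13}{c}$
$-3971 + a{\left(-28,-8 \right)} = -3971 + \frac{13}{-28} = -3971 + 13 \left(- \frac{1}{28}\right) = -3971 - \frac{13}{28} = - \frac{111201}{28}$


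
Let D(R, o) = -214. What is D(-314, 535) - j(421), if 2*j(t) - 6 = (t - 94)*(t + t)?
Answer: -137884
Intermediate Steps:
j(t) = 3 + t*(-94 + t) (j(t) = 3 + ((t - 94)*(t + t))/2 = 3 + ((-94 + t)*(2*t))/2 = 3 + (2*t*(-94 + t))/2 = 3 + t*(-94 + t))
D(-314, 535) - j(421) = -214 - (3 + 421² - 94*421) = -214 - (3 + 177241 - 39574) = -214 - 1*137670 = -214 - 137670 = -137884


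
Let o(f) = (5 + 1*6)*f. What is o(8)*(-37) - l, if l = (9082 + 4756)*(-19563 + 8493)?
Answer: 153183404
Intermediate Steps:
l = -153186660 (l = 13838*(-11070) = -153186660)
o(f) = 11*f (o(f) = (5 + 6)*f = 11*f)
o(8)*(-37) - l = (11*8)*(-37) - 1*(-153186660) = 88*(-37) + 153186660 = -3256 + 153186660 = 153183404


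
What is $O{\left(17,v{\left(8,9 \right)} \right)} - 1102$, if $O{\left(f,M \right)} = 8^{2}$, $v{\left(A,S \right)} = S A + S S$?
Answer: $-1038$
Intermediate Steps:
$v{\left(A,S \right)} = S^{2} + A S$ ($v{\left(A,S \right)} = A S + S^{2} = S^{2} + A S$)
$O{\left(f,M \right)} = 64$
$O{\left(17,v{\left(8,9 \right)} \right)} - 1102 = 64 - 1102 = -1038$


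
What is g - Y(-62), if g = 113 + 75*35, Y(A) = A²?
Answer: -1106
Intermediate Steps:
g = 2738 (g = 113 + 2625 = 2738)
g - Y(-62) = 2738 - 1*(-62)² = 2738 - 1*3844 = 2738 - 3844 = -1106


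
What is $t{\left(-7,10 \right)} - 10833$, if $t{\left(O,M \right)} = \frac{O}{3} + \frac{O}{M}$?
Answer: $- \frac{325081}{30} \approx -10836.0$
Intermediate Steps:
$t{\left(O,M \right)} = \frac{O}{3} + \frac{O}{M}$ ($t{\left(O,M \right)} = O \frac{1}{3} + \frac{O}{M} = \frac{O}{3} + \frac{O}{M}$)
$t{\left(-7,10 \right)} - 10833 = \left(\frac{1}{3} \left(-7\right) - \frac{7}{10}\right) - 10833 = \left(- \frac{7}{3} - \frac{7}{10}\right) - 10833 = - \frac{91}{30} - 10833 = - \frac{325081}{30}$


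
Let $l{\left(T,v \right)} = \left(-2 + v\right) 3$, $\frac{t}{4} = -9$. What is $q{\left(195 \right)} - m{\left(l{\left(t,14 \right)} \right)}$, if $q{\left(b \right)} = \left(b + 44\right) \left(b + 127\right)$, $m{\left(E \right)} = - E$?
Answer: $76994$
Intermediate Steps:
$t = -36$ ($t = 4 \left(-9\right) = -36$)
$l{\left(T,v \right)} = -6 + 3 v$
$q{\left(b \right)} = \left(44 + b\right) \left(127 + b\right)$
$q{\left(195 \right)} - m{\left(l{\left(t,14 \right)} \right)} = \left(5588 + 195^{2} + 171 \cdot 195\right) - - (-6 + 3 \cdot 14) = \left(5588 + 38025 + 33345\right) - - (-6 + 42) = 76958 - \left(-1\right) 36 = 76958 - -36 = 76958 + 36 = 76994$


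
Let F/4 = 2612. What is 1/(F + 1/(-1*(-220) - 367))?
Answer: 147/1535855 ≈ 9.5712e-5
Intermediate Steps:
F = 10448 (F = 4*2612 = 10448)
1/(F + 1/(-1*(-220) - 367)) = 1/(10448 + 1/(-1*(-220) - 367)) = 1/(10448 + 1/(220 - 367)) = 1/(10448 + 1/(-147)) = 1/(10448 - 1/147) = 1/(1535855/147) = 147/1535855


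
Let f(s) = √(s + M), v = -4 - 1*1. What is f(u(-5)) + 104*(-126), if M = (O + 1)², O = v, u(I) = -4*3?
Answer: -13102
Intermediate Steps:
u(I) = -12
v = -5 (v = -4 - 1 = -5)
O = -5
M = 16 (M = (-5 + 1)² = (-4)² = 16)
f(s) = √(16 + s) (f(s) = √(s + 16) = √(16 + s))
f(u(-5)) + 104*(-126) = √(16 - 12) + 104*(-126) = √4 - 13104 = 2 - 13104 = -13102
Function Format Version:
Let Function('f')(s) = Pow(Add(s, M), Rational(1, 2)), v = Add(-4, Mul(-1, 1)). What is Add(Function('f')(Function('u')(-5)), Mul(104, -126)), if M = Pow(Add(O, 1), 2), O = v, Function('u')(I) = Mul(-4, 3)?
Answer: -13102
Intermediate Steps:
Function('u')(I) = -12
v = -5 (v = Add(-4, -1) = -5)
O = -5
M = 16 (M = Pow(Add(-5, 1), 2) = Pow(-4, 2) = 16)
Function('f')(s) = Pow(Add(16, s), Rational(1, 2)) (Function('f')(s) = Pow(Add(s, 16), Rational(1, 2)) = Pow(Add(16, s), Rational(1, 2)))
Add(Function('f')(Function('u')(-5)), Mul(104, -126)) = Add(Pow(Add(16, -12), Rational(1, 2)), Mul(104, -126)) = Add(Pow(4, Rational(1, 2)), -13104) = Add(2, -13104) = -13102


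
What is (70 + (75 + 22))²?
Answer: 27889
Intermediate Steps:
(70 + (75 + 22))² = (70 + 97)² = 167² = 27889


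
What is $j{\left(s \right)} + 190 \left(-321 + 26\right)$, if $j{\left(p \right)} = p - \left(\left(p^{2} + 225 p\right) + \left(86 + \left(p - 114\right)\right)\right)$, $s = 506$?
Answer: $-425908$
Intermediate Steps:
$j{\left(p \right)} = 28 - p^{2} - 225 p$ ($j{\left(p \right)} = p - \left(\left(p^{2} + 225 p\right) + \left(86 + \left(-114 + p\right)\right)\right) = p - \left(\left(p^{2} + 225 p\right) + \left(-28 + p\right)\right) = p - \left(-28 + p^{2} + 226 p\right) = 28 - p^{2} - 225 p$)
$j{\left(s \right)} + 190 \left(-321 + 26\right) = \left(28 - 506^{2} - 113850\right) + 190 \left(-321 + 26\right) = \left(28 - 256036 - 113850\right) + 190 \left(-295\right) = \left(28 - 256036 - 113850\right) - 56050 = -369858 - 56050 = -425908$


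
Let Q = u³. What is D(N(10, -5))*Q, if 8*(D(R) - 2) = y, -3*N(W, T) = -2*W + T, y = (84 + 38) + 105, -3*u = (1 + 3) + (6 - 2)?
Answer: -576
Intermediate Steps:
u = -8/3 (u = -((1 + 3) + (6 - 2))/3 = -(4 + 4)/3 = -⅓*8 = -8/3 ≈ -2.6667)
y = 227 (y = 122 + 105 = 227)
N(W, T) = -T/3 + 2*W/3 (N(W, T) = -(-2*W + T)/3 = -(T - 2*W)/3 = -T/3 + 2*W/3)
D(R) = 243/8 (D(R) = 2 + (⅛)*227 = 2 + 227/8 = 243/8)
Q = -512/27 (Q = (-8/3)³ = -512/27 ≈ -18.963)
D(N(10, -5))*Q = (243/8)*(-512/27) = -576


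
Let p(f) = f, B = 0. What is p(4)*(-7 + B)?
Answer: -28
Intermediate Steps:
p(4)*(-7 + B) = 4*(-7 + 0) = 4*(-7) = -28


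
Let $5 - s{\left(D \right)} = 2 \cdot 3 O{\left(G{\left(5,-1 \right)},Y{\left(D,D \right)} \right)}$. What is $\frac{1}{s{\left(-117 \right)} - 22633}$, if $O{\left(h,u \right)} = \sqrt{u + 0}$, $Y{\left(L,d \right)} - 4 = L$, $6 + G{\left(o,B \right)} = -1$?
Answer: $\frac{i}{2 \left(- 11314 i + 3 \sqrt{113}\right)} \approx -4.4193 \cdot 10^{-5} + 1.2456 \cdot 10^{-7} i$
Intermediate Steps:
$G{\left(o,B \right)} = -7$ ($G{\left(o,B \right)} = -6 - 1 = -7$)
$Y{\left(L,d \right)} = 4 + L$
$O{\left(h,u \right)} = \sqrt{u}$
$s{\left(D \right)} = 5 - 6 \sqrt{4 + D}$ ($s{\left(D \right)} = 5 - 2 \cdot 3 \sqrt{4 + D} = 5 - 6 \sqrt{4 + D}$)
$\frac{1}{s{\left(-117 \right)} - 22633} = \frac{1}{\left(5 - 6 \sqrt{4 - 117}\right) - 22633} = \frac{1}{\left(5 - 6 \sqrt{-113}\right) - 22633} = \frac{1}{\left(5 - 6 i \sqrt{113}\right) - 22633} = \frac{1}{-22628 - 6 i \sqrt{113}}$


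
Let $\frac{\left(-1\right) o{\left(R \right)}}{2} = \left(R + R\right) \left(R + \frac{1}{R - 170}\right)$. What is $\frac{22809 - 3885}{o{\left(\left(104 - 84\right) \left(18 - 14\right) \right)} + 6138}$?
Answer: $- \frac{85158}{87563} \approx -0.97253$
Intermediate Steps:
$o{\left(R \right)} = - 4 R \left(R + \frac{1}{-170 + R}\right)$ ($o{\left(R \right)} = - 2 \left(R + R\right) \left(R + \frac{1}{R - 170}\right) = - 2 \cdot 2 R \left(R + \frac{1}{-170 + R}\right) = - 4 R \left(R + \frac{1}{-170 + R}\right)$)
$\frac{22809 - 3885}{o{\left(\left(104 - 84\right) \left(18 - 14\right) \right)} + 6138} = \frac{22809 - 3885}{\frac{4 \left(104 - 84\right) \left(18 - 14\right) \left(-1 - \left(\left(104 - 84\right) \left(18 - 14\right)\right)^{2} + 170 \left(104 - 84\right) \left(18 - 14\right)\right)}{-170 + \left(104 - 84\right) \left(18 - 14\right)} + 6138} = \frac{18924}{\frac{4 \cdot 20 \cdot 4 \left(-1 - \left(20 \cdot 4\right)^{2} + 170 \cdot 20 \cdot 4\right)}{-170 + 20 \cdot 4} + 6138} = \frac{18924}{4 \cdot 80 \frac{1}{-170 + 80} \left(-1 - 80^{2} + 170 \cdot 80\right) + 6138} = \frac{18924}{4 \cdot 80 \frac{1}{-90} \left(-1 - 6400 + 13600\right) + 6138} = \frac{18924}{4 \cdot 80 \left(- \frac{1}{90}\right) \left(-1 - 6400 + 13600\right) + 6138} = \frac{18924}{4 \cdot 80 \left(- \frac{1}{90}\right) 7199 + 6138} = \frac{18924}{- \frac{230368}{9} + 6138} = \frac{18924}{- \frac{175126}{9}} = 18924 \left(- \frac{9}{175126}\right) = - \frac{85158}{87563}$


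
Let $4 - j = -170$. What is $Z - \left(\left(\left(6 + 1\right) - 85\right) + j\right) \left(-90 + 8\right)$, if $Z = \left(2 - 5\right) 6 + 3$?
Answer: $7857$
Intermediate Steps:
$Z = -15$ ($Z = \left(2 - 5\right) 6 + 3 = \left(-3\right) 6 + 3 = -18 + 3 = -15$)
$j = 174$ ($j = 4 - -170 = 4 + 170 = 174$)
$Z - \left(\left(\left(6 + 1\right) - 85\right) + j\right) \left(-90 + 8\right) = -15 - \left(\left(\left(6 + 1\right) - 85\right) + 174\right) \left(-90 + 8\right) = -15 - \left(\left(7 - 85\right) + 174\right) \left(-82\right) = -15 - \left(-78 + 174\right) \left(-82\right) = -15 - 96 \left(-82\right) = -15 - -7872 = -15 + 7872 = 7857$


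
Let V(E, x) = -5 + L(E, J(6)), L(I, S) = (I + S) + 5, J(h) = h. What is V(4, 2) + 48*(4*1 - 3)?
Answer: 58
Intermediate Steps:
L(I, S) = 5 + I + S
V(E, x) = 6 + E (V(E, x) = -5 + (5 + E + 6) = -5 + (11 + E) = 6 + E)
V(4, 2) + 48*(4*1 - 3) = (6 + 4) + 48*(4*1 - 3) = 10 + 48*(4 - 3) = 10 + 48*1 = 10 + 48 = 58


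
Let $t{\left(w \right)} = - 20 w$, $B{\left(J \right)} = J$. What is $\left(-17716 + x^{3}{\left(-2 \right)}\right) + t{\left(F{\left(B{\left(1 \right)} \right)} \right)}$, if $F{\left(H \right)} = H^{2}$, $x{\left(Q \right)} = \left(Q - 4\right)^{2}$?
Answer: $28920$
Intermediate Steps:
$x{\left(Q \right)} = \left(-4 + Q\right)^{2}$
$\left(-17716 + x^{3}{\left(-2 \right)}\right) + t{\left(F{\left(B{\left(1 \right)} \right)} \right)} = \left(-17716 + \left(\left(-4 - 2\right)^{2}\right)^{3}\right) - 20 \cdot 1^{2} = \left(-17716 + \left(\left(-6\right)^{2}\right)^{3}\right) - 20 = \left(-17716 + 36^{3}\right) - 20 = \left(-17716 + 46656\right) - 20 = 28940 - 20 = 28920$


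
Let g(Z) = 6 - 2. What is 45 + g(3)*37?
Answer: 193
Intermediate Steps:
g(Z) = 4
45 + g(3)*37 = 45 + 4*37 = 45 + 148 = 193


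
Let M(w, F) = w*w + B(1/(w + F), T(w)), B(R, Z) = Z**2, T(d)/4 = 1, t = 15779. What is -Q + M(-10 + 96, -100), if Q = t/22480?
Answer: 166605981/22480 ≈ 7411.3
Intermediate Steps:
T(d) = 4 (T(d) = 4*1 = 4)
M(w, F) = 16 + w**2 (M(w, F) = w*w + 4**2 = w**2 + 16 = 16 + w**2)
Q = 15779/22480 ≈ 0.70191
-Q + M(-10 + 96, -100) = -1*15779/22480 + (16 + (-10 + 96)**2) = -15779/22480 + (16 + 86**2) = -15779/22480 + (16 + 7396) = -15779/22480 + 7412 = 166605981/22480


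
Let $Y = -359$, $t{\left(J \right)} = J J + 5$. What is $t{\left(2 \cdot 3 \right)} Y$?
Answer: $-14719$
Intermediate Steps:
$t{\left(J \right)} = 5 + J^{2}$ ($t{\left(J \right)} = J^{2} + 5 = 5 + J^{2}$)
$t{\left(2 \cdot 3 \right)} Y = \left(5 + \left(2 \cdot 3\right)^{2}\right) \left(-359\right) = \left(5 + 6^{2}\right) \left(-359\right) = \left(5 + 36\right) \left(-359\right) = 41 \left(-359\right) = -14719$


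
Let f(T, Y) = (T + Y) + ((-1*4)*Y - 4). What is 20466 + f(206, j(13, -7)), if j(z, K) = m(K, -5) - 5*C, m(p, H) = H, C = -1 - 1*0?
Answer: 20668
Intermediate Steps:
C = -1 (C = -1 + 0 = -1)
j(z, K) = 0 (j(z, K) = -5 - 5*(-1) = -5 + 5 = 0)
f(T, Y) = -4 + T - 3*Y (f(T, Y) = (T + Y) + (-4*Y - 4) = (T + Y) + (-4 - 4*Y) = -4 + T - 3*Y)
20466 + f(206, j(13, -7)) = 20466 + (-4 + 206 - 3*0) = 20466 + (-4 + 206 + 0) = 20466 + 202 = 20668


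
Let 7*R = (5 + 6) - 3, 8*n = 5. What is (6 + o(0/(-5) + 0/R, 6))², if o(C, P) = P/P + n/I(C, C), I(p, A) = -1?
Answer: 2601/64 ≈ 40.641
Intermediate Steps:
n = 5/8 (n = (⅛)*5 = 5/8 ≈ 0.62500)
R = 8/7 (R = ((5 + 6) - 3)/7 = (11 - 3)/7 = (⅐)*8 = 8/7 ≈ 1.1429)
o(C, P) = 3/8 (o(C, P) = P/P + (5/8)/(-1) = 1 + (5/8)*(-1) = 1 - 5/8 = 3/8)
(6 + o(0/(-5) + 0/R, 6))² = (6 + 3/8)² = (51/8)² = 2601/64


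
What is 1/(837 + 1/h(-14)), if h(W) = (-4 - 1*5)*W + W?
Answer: 112/93745 ≈ 0.0011947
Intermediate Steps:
h(W) = -8*W (h(W) = (-4 - 5)*W + W = -9*W + W = -8*W)
1/(837 + 1/h(-14)) = 1/(837 + 1/(-8*(-14))) = 1/(837 + 1/112) = 1/(93745/112) = 112/93745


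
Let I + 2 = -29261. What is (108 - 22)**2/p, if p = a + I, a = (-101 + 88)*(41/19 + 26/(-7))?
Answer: -245917/972322 ≈ -0.25292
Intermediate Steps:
I = -29263 (I = -2 - 29261 = -29263)
a = 2691/133 (a = -13*(41*(1/19) + 26*(-1/7)) = -13*(41/19 - 26/7) = -13*(-207/133) = 2691/133 ≈ 20.233)
p = -3889288/133 (p = 2691/133 - 29263 = -3889288/133 ≈ -29243.)
(108 - 22)**2/p = (108 - 22)**2/(-3889288/133) = 86**2*(-133/3889288) = 7396*(-133/3889288) = -245917/972322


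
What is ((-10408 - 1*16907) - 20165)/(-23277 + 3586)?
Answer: 47480/19691 ≈ 2.4113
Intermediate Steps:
((-10408 - 1*16907) - 20165)/(-23277 + 3586) = ((-10408 - 16907) - 20165)/(-19691) = (-27315 - 20165)*(-1/19691) = -47480*(-1/19691) = 47480/19691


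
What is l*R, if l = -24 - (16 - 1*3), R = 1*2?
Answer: -74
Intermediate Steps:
R = 2
l = -37 (l = -24 - (16 - 3) = -24 - 1*13 = -24 - 13 = -37)
l*R = -37*2 = -74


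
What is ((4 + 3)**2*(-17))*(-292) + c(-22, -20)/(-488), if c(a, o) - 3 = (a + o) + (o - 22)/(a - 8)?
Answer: 148374007/610 ≈ 2.4324e+5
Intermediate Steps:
c(a, o) = 3 + a + o + (-22 + o)/(-8 + a) (c(a, o) = 3 + ((a + o) + (o - 22)/(a - 8)) = 3 + ((a + o) + (-22 + o)/(-8 + a)) = 3 + (a + o + (-22 + o)/(-8 + a)) = 3 + a + o + (-22 + o)/(-8 + a))
((4 + 3)**2*(-17))*(-292) + c(-22, -20)/(-488) = ((4 + 3)**2*(-17))*(-292) + ((-46 + (-22)**2 - 7*(-20) - 5*(-22) - 22*(-20))/(-8 - 22))/(-488) = (7**2*(-17))*(-292) + ((-46 + 484 + 140 + 110 + 440)/(-30))*(-1/488) = (49*(-17))*(-292) - 1/30*1128*(-1/488) = -833*(-292) - 188/5*(-1/488) = 243236 + 47/610 = 148374007/610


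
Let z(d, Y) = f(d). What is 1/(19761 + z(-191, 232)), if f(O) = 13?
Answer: 1/19774 ≈ 5.0571e-5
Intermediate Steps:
z(d, Y) = 13
1/(19761 + z(-191, 232)) = 1/(19761 + 13) = 1/19774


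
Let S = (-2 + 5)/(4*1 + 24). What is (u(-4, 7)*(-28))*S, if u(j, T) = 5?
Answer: -15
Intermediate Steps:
S = 3/28 (S = 3/(4 + 24) = 3/28 ≈ 0.10714)
(u(-4, 7)*(-28))*S = (5*(-28))*(3/28) = -140*3/28 = -15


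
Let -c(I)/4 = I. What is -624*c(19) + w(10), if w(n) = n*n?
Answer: 47524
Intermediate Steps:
c(I) = -4*I
w(n) = n**2
-624*c(19) + w(10) = -(-2496)*19 + 10**2 = -624*(-76) + 100 = 47424 + 100 = 47524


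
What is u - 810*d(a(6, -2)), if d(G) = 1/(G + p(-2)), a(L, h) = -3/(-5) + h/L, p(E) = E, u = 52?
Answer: 6751/13 ≈ 519.31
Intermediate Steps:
a(L, h) = ⅗ + h/L (a(L, h) = -3*(-⅕) + h/L = ⅗ + h/L)
d(G) = 1/(-2 + G) (d(G) = 1/(G - 2) = 1/(-2 + G))
u - 810*d(a(6, -2)) = 52 - 810/(-2 + (⅗ - 2/6)) = 52 - 810/(-2 + (⅗ - 2*⅙)) = 52 - 810/(-2 + (⅗ - ⅓)) = 52 - 810/(-2 + 4/15) = 52 - 810/(-26/15) = 52 - 810*(-15/26) = 52 + 6075/13 = 6751/13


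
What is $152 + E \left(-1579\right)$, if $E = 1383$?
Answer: $-2183605$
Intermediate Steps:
$152 + E \left(-1579\right) = 152 + 1383 \left(-1579\right) = 152 - 2183757 = -2183605$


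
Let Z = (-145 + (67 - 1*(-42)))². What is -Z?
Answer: -1296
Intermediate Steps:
Z = 1296 (Z = (-145 + (67 + 42))² = (-145 + 109)² = (-36)² = 1296)
-Z = -1*1296 = -1296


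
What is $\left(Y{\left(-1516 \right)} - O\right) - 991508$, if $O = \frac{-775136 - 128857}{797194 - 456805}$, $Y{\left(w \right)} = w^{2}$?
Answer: $\frac{148267849655}{113463} \approx 1.3068 \cdot 10^{6}$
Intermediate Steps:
$O = - \frac{301331}{113463}$ ($O = - \frac{903993}{340389} = \left(-903993\right) \frac{1}{340389} = - \frac{301331}{113463} \approx -2.6558$)
$\left(Y{\left(-1516 \right)} - O\right) - 991508 = \left(\left(-1516\right)^{2} - - \frac{301331}{113463}\right) - 991508 = \left(2298256 + \frac{301331}{113463}\right) - 991508 = \frac{260767321859}{113463} - 991508 = \frac{148267849655}{113463}$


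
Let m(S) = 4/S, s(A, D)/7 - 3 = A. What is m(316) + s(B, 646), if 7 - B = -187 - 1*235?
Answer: 238897/79 ≈ 3024.0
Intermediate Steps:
B = 429 (B = 7 - (-187 - 1*235) = 7 - (-187 - 235) = 7 - 1*(-422) = 7 + 422 = 429)
s(A, D) = 21 + 7*A
m(316) + s(B, 646) = 4/316 + (21 + 7*429) = 4*(1/316) + (21 + 3003) = 1/79 + 3024 = 238897/79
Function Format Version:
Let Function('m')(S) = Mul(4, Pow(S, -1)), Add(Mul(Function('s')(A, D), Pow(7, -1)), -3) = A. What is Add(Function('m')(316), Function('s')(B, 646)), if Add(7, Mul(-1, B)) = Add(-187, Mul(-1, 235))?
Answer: Rational(238897, 79) ≈ 3024.0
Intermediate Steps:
B = 429 (B = Add(7, Mul(-1, Add(-187, Mul(-1, 235)))) = Add(7, Mul(-1, Add(-187, -235))) = Add(7, Mul(-1, -422)) = Add(7, 422) = 429)
Function('s')(A, D) = Add(21, Mul(7, A))
Add(Function('m')(316), Function('s')(B, 646)) = Add(Mul(4, Pow(316, -1)), Add(21, Mul(7, 429))) = Add(Mul(4, Rational(1, 316)), Add(21, 3003)) = Add(Rational(1, 79), 3024) = Rational(238897, 79)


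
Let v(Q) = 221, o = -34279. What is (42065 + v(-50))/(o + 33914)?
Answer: -42286/365 ≈ -115.85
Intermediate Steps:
(42065 + v(-50))/(o + 33914) = (42065 + 221)/(-34279 + 33914) = 42286/(-365) = 42286*(-1/365) = -42286/365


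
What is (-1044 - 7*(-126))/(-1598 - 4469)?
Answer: 162/6067 ≈ 0.026702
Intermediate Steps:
(-1044 - 7*(-126))/(-1598 - 4469) = (-1044 + 882)/(-6067) = -162*(-1/6067) = 162/6067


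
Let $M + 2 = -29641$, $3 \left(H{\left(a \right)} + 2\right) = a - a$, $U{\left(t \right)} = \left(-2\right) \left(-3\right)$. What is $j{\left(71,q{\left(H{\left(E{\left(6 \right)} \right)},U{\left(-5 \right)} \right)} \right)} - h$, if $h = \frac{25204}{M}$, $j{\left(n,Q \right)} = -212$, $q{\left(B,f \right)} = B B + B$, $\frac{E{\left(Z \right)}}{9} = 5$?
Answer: $- \frac{6259112}{29643} \approx -211.15$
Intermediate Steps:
$E{\left(Z \right)} = 45$ ($E{\left(Z \right)} = 9 \cdot 5 = 45$)
$U{\left(t \right)} = 6$
$H{\left(a \right)} = -2$ ($H{\left(a \right)} = -2 + \frac{a - a}{3} = -2 + \frac{1}{3} \cdot 0 = -2 + 0 = -2$)
$q{\left(B,f \right)} = B + B^{2}$ ($q{\left(B,f \right)} = B^{2} + B = B + B^{2}$)
$M = -29643$ ($M = -2 - 29641 = -29643$)
$h = - \frac{25204}{29643}$ ($h = \frac{25204}{-29643} = 25204 \left(- \frac{1}{29643}\right) = - \frac{25204}{29643} \approx -0.85025$)
$j{\left(71,q{\left(H{\left(E{\left(6 \right)} \right)},U{\left(-5 \right)} \right)} \right)} - h = -212 - - \frac{25204}{29643} = -212 + \frac{25204}{29643} = - \frac{6259112}{29643}$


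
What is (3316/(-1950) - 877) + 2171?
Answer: 1259992/975 ≈ 1292.3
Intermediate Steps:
(3316/(-1950) - 877) + 2171 = (3316*(-1/1950) - 877) + 2171 = (-1658/975 - 877) + 2171 = -856733/975 + 2171 = 1259992/975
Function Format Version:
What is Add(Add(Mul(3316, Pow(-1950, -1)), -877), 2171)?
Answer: Rational(1259992, 975) ≈ 1292.3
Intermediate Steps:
Add(Add(Mul(3316, Pow(-1950, -1)), -877), 2171) = Add(Add(Mul(3316, Rational(-1, 1950)), -877), 2171) = Add(Add(Rational(-1658, 975), -877), 2171) = Add(Rational(-856733, 975), 2171) = Rational(1259992, 975)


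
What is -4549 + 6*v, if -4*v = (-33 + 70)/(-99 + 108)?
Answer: -27331/6 ≈ -4555.2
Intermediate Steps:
v = -37/36 (v = -(-33 + 70)/(4*(-99 + 108)) = -37/(4*9) = -¼*37/9 = -37/36 ≈ -1.0278)
-4549 + 6*v = -4549 + 6*(-37/36) = -4549 - 37/6 = -27331/6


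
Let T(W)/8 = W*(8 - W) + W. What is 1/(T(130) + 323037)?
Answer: 1/197197 ≈ 5.0711e-6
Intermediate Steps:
T(W) = 8*W + 8*W*(8 - W) (T(W) = 8*(W*(8 - W) + W) = 8*(W + W*(8 - W)) = 8*W + 8*W*(8 - W))
1/(T(130) + 323037) = 1/(8*130*(9 - 1*130) + 323037) = 1/(8*130*(9 - 130) + 323037) = 1/(8*130*(-121) + 323037) = 1/(-125840 + 323037) = 1/197197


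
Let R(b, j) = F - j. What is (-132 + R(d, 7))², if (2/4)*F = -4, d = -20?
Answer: 21609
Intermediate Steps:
F = -8 (F = 2*(-4) = -8)
R(b, j) = -8 - j
(-132 + R(d, 7))² = (-132 + (-8 - 1*7))² = (-132 + (-8 - 7))² = (-132 - 15)² = (-147)² = 21609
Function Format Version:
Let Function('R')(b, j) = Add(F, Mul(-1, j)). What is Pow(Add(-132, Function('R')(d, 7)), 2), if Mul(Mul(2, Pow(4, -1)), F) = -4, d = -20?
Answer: 21609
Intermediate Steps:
F = -8 (F = Mul(2, -4) = -8)
Function('R')(b, j) = Add(-8, Mul(-1, j))
Pow(Add(-132, Function('R')(d, 7)), 2) = Pow(Add(-132, Add(-8, Mul(-1, 7))), 2) = Pow(Add(-132, Add(-8, -7)), 2) = Pow(Add(-132, -15), 2) = Pow(-147, 2) = 21609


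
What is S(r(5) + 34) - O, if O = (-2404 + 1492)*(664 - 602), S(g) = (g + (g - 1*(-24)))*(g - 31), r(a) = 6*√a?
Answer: 57180 + 588*√5 ≈ 58495.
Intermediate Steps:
S(g) = (-31 + g)*(24 + 2*g) (S(g) = (g + (g + 24))*(-31 + g) = (g + (24 + g))*(-31 + g) = (24 + 2*g)*(-31 + g) = (-31 + g)*(24 + 2*g))
O = -56544 (O = -912*62 = -56544)
S(r(5) + 34) - O = (-744 - 38*(6*√5 + 34) + 2*(6*√5 + 34)²) - 1*(-56544) = (-744 - 38*(34 + 6*√5) + 2*(34 + 6*√5)²) + 56544 = (-744 + (-1292 - 228*√5) + 2*(34 + 6*√5)²) + 56544 = (-2036 - 228*√5 + 2*(34 + 6*√5)²) + 56544 = 54508 - 228*√5 + 2*(34 + 6*√5)²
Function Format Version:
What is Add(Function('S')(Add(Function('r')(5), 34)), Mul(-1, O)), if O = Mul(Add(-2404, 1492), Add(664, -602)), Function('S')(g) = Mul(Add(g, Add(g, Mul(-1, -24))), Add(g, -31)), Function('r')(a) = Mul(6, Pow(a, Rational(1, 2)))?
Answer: Add(57180, Mul(588, Pow(5, Rational(1, 2)))) ≈ 58495.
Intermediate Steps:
Function('S')(g) = Mul(Add(-31, g), Add(24, Mul(2, g))) (Function('S')(g) = Mul(Add(g, Add(g, 24)), Add(-31, g)) = Mul(Add(g, Add(24, g)), Add(-31, g)) = Mul(Add(24, Mul(2, g)), Add(-31, g)) = Mul(Add(-31, g), Add(24, Mul(2, g))))
O = -56544 (O = Mul(-912, 62) = -56544)
Add(Function('S')(Add(Function('r')(5), 34)), Mul(-1, O)) = Add(Add(-744, Mul(-38, Add(Mul(6, Pow(5, Rational(1, 2))), 34)), Mul(2, Pow(Add(Mul(6, Pow(5, Rational(1, 2))), 34), 2))), Mul(-1, -56544)) = Add(Add(-744, Mul(-38, Add(34, Mul(6, Pow(5, Rational(1, 2))))), Mul(2, Pow(Add(34, Mul(6, Pow(5, Rational(1, 2)))), 2))), 56544) = Add(Add(-744, Add(-1292, Mul(-228, Pow(5, Rational(1, 2)))), Mul(2, Pow(Add(34, Mul(6, Pow(5, Rational(1, 2)))), 2))), 56544) = Add(Add(-2036, Mul(-228, Pow(5, Rational(1, 2))), Mul(2, Pow(Add(34, Mul(6, Pow(5, Rational(1, 2)))), 2))), 56544) = Add(54508, Mul(-228, Pow(5, Rational(1, 2))), Mul(2, Pow(Add(34, Mul(6, Pow(5, Rational(1, 2)))), 2)))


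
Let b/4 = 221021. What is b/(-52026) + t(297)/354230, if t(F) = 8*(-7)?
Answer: -78292997194/4607292495 ≈ -16.993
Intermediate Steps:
b = 884084 (b = 4*221021 = 884084)
t(F) = -56
b/(-52026) + t(297)/354230 = 884084/(-52026) - 56/354230 = 884084*(-1/52026) - 56*1/354230 = -442042/26013 - 28/177115 = -78292997194/4607292495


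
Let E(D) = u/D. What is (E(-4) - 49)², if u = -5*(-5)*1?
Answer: 48841/16 ≈ 3052.6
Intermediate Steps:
u = 25 (u = 25*1 = 25)
E(D) = 25/D
(E(-4) - 49)² = (25/(-4) - 49)² = (25*(-¼) - 49)² = (-25/4 - 49)² = (-221/4)² = 48841/16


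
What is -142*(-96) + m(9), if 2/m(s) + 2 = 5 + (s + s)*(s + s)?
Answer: 4457666/327 ≈ 13632.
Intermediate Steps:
m(s) = 2/(3 + 4*s²) (m(s) = 2/(-2 + (5 + (s + s)*(s + s))) = 2/(-2 + (5 + (2*s)*(2*s))) = 2/(-2 + (5 + 4*s²)) = 2/(3 + 4*s²))
-142*(-96) + m(9) = -142*(-96) + 2/(3 + 4*9²) = 13632 + 2/(3 + 4*81) = 13632 + 2/(3 + 324) = 13632 + 2/327 = 4457666/327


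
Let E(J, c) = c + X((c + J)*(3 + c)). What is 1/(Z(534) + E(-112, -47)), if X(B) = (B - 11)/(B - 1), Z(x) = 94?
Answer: 1399/67150 ≈ 0.020834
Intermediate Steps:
X(B) = (-11 + B)/(-1 + B)
E(J, c) = c + (-11 + (3 + c)*(J + c))/(-1 + (3 + c)*(J + c)) (E(J, c) = c + (-11 + (c + J)*(3 + c))/(-1 + (c + J)*(3 + c)) = c + (-11 + (J + c)*(3 + c))/(-1 + (J + c)*(3 + c)) = c + (-11 + (3 + c)*(J + c))/(-1 + (3 + c)*(J + c)))
1/(Z(534) + E(-112, -47)) = 1/(94 + (-11 + (-47)³ + 2*(-47) + 3*(-112) + 4*(-47)² - 112*(-47)² + 4*(-112)*(-47))/(-1 + (-47)² + 3*(-112) + 3*(-47) - 112*(-47))) = 1/(94 + (-11 - 103823 - 94 - 336 + 4*2209 - 112*2209 + 21056)/(-1 + 2209 - 336 - 141 + 5264)) = 1/(94 + (-11 - 103823 - 94 - 336 + 8836 - 247408 + 21056)/6995) = 1/(94 + (1/6995)*(-321780)) = 1/(94 - 64356/1399) = 1/(67150/1399) = 1399/67150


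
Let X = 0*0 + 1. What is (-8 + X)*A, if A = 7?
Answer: -49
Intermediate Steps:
X = 1 (X = 0 + 1 = 1)
(-8 + X)*A = (-8 + 1)*7 = -7*7 = -49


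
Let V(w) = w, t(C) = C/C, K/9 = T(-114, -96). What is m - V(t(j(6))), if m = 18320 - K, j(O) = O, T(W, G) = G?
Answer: 19183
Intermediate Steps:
K = -864 (K = 9*(-96) = -864)
t(C) = 1
m = 19184 (m = 18320 - 1*(-864) = 18320 + 864 = 19184)
m - V(t(j(6))) = 19184 - 1*1 = 19184 - 1 = 19183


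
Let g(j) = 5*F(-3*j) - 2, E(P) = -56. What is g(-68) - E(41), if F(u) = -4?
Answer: 34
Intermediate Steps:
g(j) = -22 (g(j) = 5*(-4) - 2 = -20 - 2 = -22)
g(-68) - E(41) = -22 - 1*(-56) = -22 + 56 = 34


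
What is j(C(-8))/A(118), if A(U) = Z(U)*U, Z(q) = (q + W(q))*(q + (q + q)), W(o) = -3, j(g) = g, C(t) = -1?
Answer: -1/4803780 ≈ -2.0817e-7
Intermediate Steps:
Z(q) = 3*q*(-3 + q) (Z(q) = (q - 3)*(q + (q + q)) = (-3 + q)*(q + 2*q) = (-3 + q)*(3*q) = 3*q*(-3 + q))
A(U) = 3*U**2*(-3 + U) (A(U) = (3*U*(-3 + U))*U = 3*U**2*(-3 + U))
j(C(-8))/A(118) = -1/(3*118**2*(-3 + 118)) = -1/(3*13924*115) = -1/4803780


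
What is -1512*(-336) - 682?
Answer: 507350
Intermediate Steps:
-1512*(-336) - 682 = 508032 - 682 = 507350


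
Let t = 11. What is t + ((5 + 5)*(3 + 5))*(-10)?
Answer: -789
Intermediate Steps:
t + ((5 + 5)*(3 + 5))*(-10) = 11 + ((5 + 5)*(3 + 5))*(-10) = 11 + (10*8)*(-10) = 11 + 80*(-10) = 11 - 800 = -789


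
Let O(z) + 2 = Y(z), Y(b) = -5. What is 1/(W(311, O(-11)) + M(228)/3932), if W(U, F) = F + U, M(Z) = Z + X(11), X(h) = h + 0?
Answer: 3932/1195567 ≈ 0.0032888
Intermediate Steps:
X(h) = h
O(z) = -7 (O(z) = -2 - 5 = -7)
M(Z) = 11 + Z (M(Z) = Z + 11 = 11 + Z)
1/(W(311, O(-11)) + M(228)/3932) = 1/((-7 + 311) + (11 + 228)/3932) = 1/(304 + 239*(1/3932)) = 1/(304 + 239/3932) = 1/(1195567/3932) = 3932/1195567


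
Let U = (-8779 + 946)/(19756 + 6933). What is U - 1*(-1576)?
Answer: 42054031/26689 ≈ 1575.7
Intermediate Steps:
U = -7833/26689 ≈ -0.29349
U - 1*(-1576) = -7833/26689 - 1*(-1576) = -7833/26689 + 1576 = 42054031/26689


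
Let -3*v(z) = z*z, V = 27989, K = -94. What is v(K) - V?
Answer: -92803/3 ≈ -30934.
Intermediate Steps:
v(z) = -z²/3 (v(z) = -z*z/3 = -z²/3)
v(K) - V = -⅓*(-94)² - 1*27989 = -⅓*8836 - 27989 = -8836/3 - 27989 = -92803/3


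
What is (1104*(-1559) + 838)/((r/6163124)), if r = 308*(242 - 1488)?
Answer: 120481930579/4361 ≈ 2.7627e+7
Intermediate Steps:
r = -383768 (r = 308*(-1246) = -383768)
(1104*(-1559) + 838)/((r/6163124)) = (1104*(-1559) + 838)/((-383768/6163124)) = (-1721136 + 838)/((-383768*1/6163124)) = -1720298/(-8722/140071) = -1720298*(-140071/8722) = 120481930579/4361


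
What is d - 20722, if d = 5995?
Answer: -14727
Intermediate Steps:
d - 20722 = 5995 - 20722 = -14727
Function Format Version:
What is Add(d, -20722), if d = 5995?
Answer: -14727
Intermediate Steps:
Add(d, -20722) = Add(5995, -20722) = -14727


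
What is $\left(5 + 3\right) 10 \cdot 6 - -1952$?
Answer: $2432$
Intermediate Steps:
$\left(5 + 3\right) 10 \cdot 6 - -1952 = 8 \cdot 10 \cdot 6 + 1952 = 80 \cdot 6 + 1952 = 480 + 1952 = 2432$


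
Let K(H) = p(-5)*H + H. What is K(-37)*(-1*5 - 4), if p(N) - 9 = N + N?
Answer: 0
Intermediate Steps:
p(N) = 9 + 2*N (p(N) = 9 + (N + N) = 9 + 2*N)
K(H) = 0 (K(H) = (9 + 2*(-5))*H + H = (9 - 10)*H + H = -H + H = 0)
K(-37)*(-1*5 - 4) = 0*(-1*5 - 4) = 0*(-5 - 4) = 0*(-9) = 0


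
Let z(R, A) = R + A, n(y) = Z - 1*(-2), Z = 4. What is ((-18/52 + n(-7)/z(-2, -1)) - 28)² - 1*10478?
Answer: -6460607/676 ≈ -9557.1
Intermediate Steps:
n(y) = 6 (n(y) = 4 - 1*(-2) = 4 + 2 = 6)
z(R, A) = A + R
((-18/52 + n(-7)/z(-2, -1)) - 28)² - 1*10478 = ((-18/52 + 6/(-1 - 2)) - 28)² - 1*10478 = ((-18*1/52 + 6/(-3)) - 28)² - 10478 = ((-9/26 + 6*(-⅓)) - 28)² - 10478 = ((-9/26 - 2) - 28)² - 10478 = (-61/26 - 28)² - 10478 = (-789/26)² - 10478 = 622521/676 - 10478 = -6460607/676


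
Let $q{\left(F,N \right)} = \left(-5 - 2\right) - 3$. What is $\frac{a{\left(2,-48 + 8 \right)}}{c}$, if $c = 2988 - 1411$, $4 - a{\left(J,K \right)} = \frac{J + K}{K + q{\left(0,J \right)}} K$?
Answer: $\frac{172}{7885} \approx 0.021814$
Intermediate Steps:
$q{\left(F,N \right)} = -10$ ($q{\left(F,N \right)} = -7 - 3 = -10$)
$a{\left(J,K \right)} = 4 - \frac{K \left(J + K\right)}{-10 + K}$ ($a{\left(J,K \right)} = 4 - \frac{J + K}{K - 10} K = 4 - \frac{J + K}{-10 + K} K = 4 - \frac{K \left(J + K\right)}{-10 + K}$)
$c = 1577$ ($c = 2988 - 1411 = 1577$)
$\frac{a{\left(2,-48 + 8 \right)}}{c} = \frac{\frac{1}{-10 + \left(-48 + 8\right)} \left(-40 - \left(-48 + 8\right)^{2} + 4 \left(-48 + 8\right) - 2 \left(-48 + 8\right)\right)}{1577} = \frac{-40 - \left(-40\right)^{2} + 4 \left(-40\right) - 2 \left(-40\right)}{-10 - 40} \cdot \frac{1}{1577} = \frac{-40 - 1600 - 160 + 80}{-50} \cdot \frac{1}{1577} = - \frac{-40 - 1600 - 160 + 80}{50} \cdot \frac{1}{1577} = \left(- \frac{1}{50}\right) \left(-1720\right) \frac{1}{1577} = \frac{172}{5} \cdot \frac{1}{1577} = \frac{172}{7885}$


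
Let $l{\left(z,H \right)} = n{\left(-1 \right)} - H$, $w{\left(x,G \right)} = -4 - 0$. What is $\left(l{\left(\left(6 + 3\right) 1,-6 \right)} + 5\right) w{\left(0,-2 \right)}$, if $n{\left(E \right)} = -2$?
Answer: $-36$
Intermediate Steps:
$w{\left(x,G \right)} = -4$ ($w{\left(x,G \right)} = -4 + 0 = -4$)
$l{\left(z,H \right)} = -2 - H$
$\left(l{\left(\left(6 + 3\right) 1,-6 \right)} + 5\right) w{\left(0,-2 \right)} = \left(\left(-2 - -6\right) + 5\right) \left(-4\right) = \left(\left(-2 + 6\right) + 5\right) \left(-4\right) = \left(4 + 5\right) \left(-4\right) = 9 \left(-4\right) = -36$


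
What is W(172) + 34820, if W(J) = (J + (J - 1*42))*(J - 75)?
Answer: 64114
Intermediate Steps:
W(J) = (-75 + J)*(-42 + 2*J) (W(J) = (J + (J - 42))*(-75 + J) = (J + (-42 + J))*(-75 + J) = (-42 + 2*J)*(-75 + J) = (-75 + J)*(-42 + 2*J))
W(172) + 34820 = (3150 - 192*172 + 2*172²) + 34820 = (3150 - 33024 + 2*29584) + 34820 = (3150 - 33024 + 59168) + 34820 = 29294 + 34820 = 64114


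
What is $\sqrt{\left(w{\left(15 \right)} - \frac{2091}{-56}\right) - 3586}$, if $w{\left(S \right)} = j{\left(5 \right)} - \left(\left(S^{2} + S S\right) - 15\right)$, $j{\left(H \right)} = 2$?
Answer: $\frac{i \sqrt{3121622}}{28} \approx 63.1 i$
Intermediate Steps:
$w{\left(S \right)} = 17 - 2 S^{2}$ ($w{\left(S \right)} = 2 - \left(\left(S^{2} + S S\right) - 15\right) = 2 - \left(\left(S^{2} + S^{2}\right) - 15\right) = 2 - \left(2 S^{2} - 15\right) = 2 - \left(-15 + 2 S^{2}\right) = 17 - 2 S^{2}$)
$\sqrt{\left(w{\left(15 \right)} - \frac{2091}{-56}\right) - 3586} = \sqrt{\left(\left(17 - 2 \cdot 15^{2}\right) - \frac{2091}{-56}\right) - 3586} = \sqrt{\left(\left(17 - 450\right) - 2091 \left(- \frac{1}{56}\right)\right) - 3586} = \sqrt{\left(\left(17 - 450\right) - - \frac{2091}{56}\right) - 3586} = \sqrt{\left(-433 + \frac{2091}{56}\right) - 3586} = \sqrt{- \frac{22157}{56} - 3586} = \sqrt{- \frac{222973}{56}} = \frac{i \sqrt{3121622}}{28}$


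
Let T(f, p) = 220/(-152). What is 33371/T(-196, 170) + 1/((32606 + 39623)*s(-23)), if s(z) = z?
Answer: -2106649360221/91369685 ≈ -23056.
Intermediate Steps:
T(f, p) = -55/38 (T(f, p) = 220*(-1/152) = -55/38)
33371/T(-196, 170) + 1/((32606 + 39623)*s(-23)) = 33371/(-55/38) + 1/((32606 + 39623)*(-23)) = 33371*(-38/55) - 1/23/72229 = -1268098/55 + (1/72229)*(-1/23) = -1268098/55 - 1/1661267 = -2106649360221/91369685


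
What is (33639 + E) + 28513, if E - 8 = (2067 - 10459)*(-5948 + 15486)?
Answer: -79980736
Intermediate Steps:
E = -80042888 (E = 8 + (2067 - 10459)*(-5948 + 15486) = 8 - 8392*9538 = 8 - 80042896 = -80042888)
(33639 + E) + 28513 = (33639 - 80042888) + 28513 = -80009249 + 28513 = -79980736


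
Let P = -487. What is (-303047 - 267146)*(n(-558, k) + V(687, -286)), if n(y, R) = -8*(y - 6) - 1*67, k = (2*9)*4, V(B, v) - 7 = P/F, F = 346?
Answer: -878043051665/346 ≈ -2.5377e+9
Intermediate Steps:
V(B, v) = 1935/346 (V(B, v) = 7 - 487/346 = 1935/346)
k = 72 (k = 18*4 = 72)
n(y, R) = -19 - 8*y (n(y, R) = -8*(-6 + y) - 67 = (48 - 8*y) - 67 = -19 - 8*y)
(-303047 - 267146)*(n(-558, k) + V(687, -286)) = (-303047 - 267146)*((-19 - 8*(-558)) + 1935/346) = -570193*((-19 + 4464) + 1935/346) = -570193*(4445 + 1935/346) = -570193*1539905/346 = -878043051665/346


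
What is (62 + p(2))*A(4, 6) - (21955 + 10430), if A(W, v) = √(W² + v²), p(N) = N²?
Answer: -32385 + 132*√13 ≈ -31909.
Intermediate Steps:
(62 + p(2))*A(4, 6) - (21955 + 10430) = (62 + 2²)*√(4² + 6²) - (21955 + 10430) = (62 + 4)*√(16 + 36) - 1*32385 = 66*√52 - 32385 = 66*(2*√13) - 32385 = 132*√13 - 32385 = -32385 + 132*√13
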